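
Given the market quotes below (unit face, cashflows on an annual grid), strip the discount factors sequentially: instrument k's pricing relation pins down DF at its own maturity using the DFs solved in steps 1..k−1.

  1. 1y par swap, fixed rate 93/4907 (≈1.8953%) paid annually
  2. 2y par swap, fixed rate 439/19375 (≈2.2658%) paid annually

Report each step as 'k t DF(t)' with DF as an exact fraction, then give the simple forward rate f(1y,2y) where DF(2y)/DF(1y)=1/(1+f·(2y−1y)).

1 1 4907/5000
2 2 9561/10000
f(1y,2y) = ((4907/5000)/(9561/10000) − 1)/(1) = 253/9561 ≈ 2.6462%

step 1 [1y] swap r/1=93/4907: DF=(1 − 93/4907·(0))/(1+93/4907) = 4907/5000 ≈ 0.981400
step 2 [2y] swap r/1=439/19375: DF=(1 − 439/19375·(0.981400))/(1+439/19375) = 9561/10000 ≈ 0.956100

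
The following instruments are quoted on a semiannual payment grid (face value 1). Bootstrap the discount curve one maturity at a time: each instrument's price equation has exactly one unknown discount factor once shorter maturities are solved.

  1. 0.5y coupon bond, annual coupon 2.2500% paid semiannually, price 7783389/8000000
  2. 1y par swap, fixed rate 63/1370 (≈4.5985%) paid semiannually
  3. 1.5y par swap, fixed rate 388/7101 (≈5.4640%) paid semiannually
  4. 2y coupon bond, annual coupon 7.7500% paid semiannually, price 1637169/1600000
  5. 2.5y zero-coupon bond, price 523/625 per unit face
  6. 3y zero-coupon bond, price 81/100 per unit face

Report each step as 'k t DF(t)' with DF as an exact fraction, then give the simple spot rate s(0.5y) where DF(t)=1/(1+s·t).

1 1/2 9621/10000
2 1 9559/10000
3 3/2 1153/1250
4 2 8791/10000
5 5/2 523/625
6 3 81/100
s(0.5y) = (1/(9621/10000) − 1)/(1/2) = 758/9621 ≈ 7.8786%

step 1 [0.5y] bond c/2=9/800: DF=(7783389/8000000 − 9/800·(0))/(1+9/800) = 9621/10000 ≈ 0.962100
step 2 [1y] swap r/2=63/2740: DF=(1 − 63/2740·(0.962100))/(1+63/2740) = 9559/10000 ≈ 0.955900
step 3 [1.5y] swap r/2=194/7101: DF=(1 − 194/7101·(0.962100+0.955900))/(1+194/7101) = 1153/1250 ≈ 0.922400
step 4 [2y] bond c/2=31/800: DF=(1637169/1600000 − 31/800·(0.962100+0.955900+0.922400))/(1+31/800) = 8791/10000 ≈ 0.879100
step 5 [2.5y] zero: DF = P = 523/625 ≈ 0.836800
step 6 [3y] zero: DF = P = 81/100 ≈ 0.810000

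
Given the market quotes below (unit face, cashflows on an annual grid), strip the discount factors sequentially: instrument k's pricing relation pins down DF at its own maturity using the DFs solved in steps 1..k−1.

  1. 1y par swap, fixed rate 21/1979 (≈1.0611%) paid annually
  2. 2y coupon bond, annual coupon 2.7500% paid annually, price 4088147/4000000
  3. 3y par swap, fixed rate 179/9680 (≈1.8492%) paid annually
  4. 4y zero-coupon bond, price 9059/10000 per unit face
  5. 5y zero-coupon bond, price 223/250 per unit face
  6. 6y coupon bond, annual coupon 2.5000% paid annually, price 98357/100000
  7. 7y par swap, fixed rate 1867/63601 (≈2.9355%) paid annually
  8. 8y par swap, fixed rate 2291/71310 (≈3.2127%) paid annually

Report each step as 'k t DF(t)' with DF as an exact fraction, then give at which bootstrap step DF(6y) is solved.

1 1 1979/2000
2 2 4841/5000
3 3 9463/10000
4 4 9059/10000
5 5 223/250
6 6 8449/10000
7 7 8133/10000
8 8 7709/10000
DF(6y) is solved at step 6

step 1 [1y] swap r/1=21/1979: DF=(1 − 21/1979·(0))/(1+21/1979) = 1979/2000 ≈ 0.989500
step 2 [2y] bond c/1=11/400: DF=(4088147/4000000 − 11/400·(0.989500))/(1+11/400) = 4841/5000 ≈ 0.968200
step 3 [3y] swap r/1=179/9680: DF=(1 − 179/9680·(0.989500+0.968200))/(1+179/9680) = 9463/10000 ≈ 0.946300
step 4 [4y] zero: DF = P = 9059/10000 ≈ 0.905900
step 5 [5y] zero: DF = P = 223/250 ≈ 0.892000
step 6 [6y] bond c/1=1/40: DF=(98357/100000 − 1/40·(0.989500+0.968200+0.946300+0.905900+0.892000))/(1+1/40) = 8449/10000 ≈ 0.844900
step 7 [7y] swap r/1=1867/63601: DF=(1 − 1867/63601·(0.989500+0.968200+0.946300+0.905900+0.892000+0.844900))/(1+1867/63601) = 8133/10000 ≈ 0.813300
step 8 [8y] swap r/1=2291/71310: DF=(1 − 2291/71310·(0.989500+0.968200+0.946300+0.905900+0.892000+0.844900+0.813300))/(1+2291/71310) = 7709/10000 ≈ 0.770900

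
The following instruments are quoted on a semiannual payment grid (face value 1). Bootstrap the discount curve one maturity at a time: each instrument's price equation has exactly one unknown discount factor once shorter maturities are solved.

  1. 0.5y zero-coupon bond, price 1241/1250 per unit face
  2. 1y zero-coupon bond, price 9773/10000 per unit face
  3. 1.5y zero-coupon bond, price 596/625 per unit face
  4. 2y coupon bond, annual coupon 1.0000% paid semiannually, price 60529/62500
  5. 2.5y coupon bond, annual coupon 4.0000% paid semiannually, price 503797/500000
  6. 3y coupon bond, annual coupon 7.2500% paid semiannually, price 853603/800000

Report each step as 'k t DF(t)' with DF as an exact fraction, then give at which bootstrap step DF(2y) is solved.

step 1 [0.5y] zero: DF = P = 1241/1250 ≈ 0.992800
step 2 [1y] zero: DF = P = 9773/10000 ≈ 0.977300
step 3 [1.5y] zero: DF = P = 596/625 ≈ 0.953600
step 4 [2y] bond c/2=1/200: DF=(60529/62500 − 1/200·(0.992800+0.977300+0.953600))/(1+1/200) = 9491/10000 ≈ 0.949100
step 5 [2.5y] bond c/2=1/50: DF=(503797/500000 − 1/50·(0.992800+0.977300+0.953600+0.949100))/(1+1/50) = 9119/10000 ≈ 0.911900
step 6 [3y] bond c/2=29/800: DF=(853603/800000 − 29/800·(0.992800+0.977300+0.953600+0.949100+0.911900))/(1+29/800) = 8623/10000 ≈ 0.862300

1 1/2 1241/1250
2 1 9773/10000
3 3/2 596/625
4 2 9491/10000
5 5/2 9119/10000
6 3 8623/10000
DF(2y) is solved at step 4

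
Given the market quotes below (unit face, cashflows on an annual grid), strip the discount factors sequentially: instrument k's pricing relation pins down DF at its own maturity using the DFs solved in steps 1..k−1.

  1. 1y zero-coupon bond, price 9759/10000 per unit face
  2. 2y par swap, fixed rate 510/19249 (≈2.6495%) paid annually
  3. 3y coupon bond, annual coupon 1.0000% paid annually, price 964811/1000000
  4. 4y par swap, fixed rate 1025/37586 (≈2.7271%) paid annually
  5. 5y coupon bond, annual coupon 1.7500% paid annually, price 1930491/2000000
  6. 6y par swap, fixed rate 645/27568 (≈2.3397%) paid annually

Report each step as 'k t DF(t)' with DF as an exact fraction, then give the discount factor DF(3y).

step 1 [1y] zero: DF = P = 9759/10000 ≈ 0.975900
step 2 [2y] swap r/1=510/19249: DF=(1 − 510/19249·(0.975900))/(1+510/19249) = 949/1000 ≈ 0.949000
step 3 [3y] bond c/1=1/100: DF=(964811/1000000 − 1/100·(0.975900+0.949000))/(1+1/100) = 4681/5000 ≈ 0.936200
step 4 [4y] swap r/1=1025/37586: DF=(1 − 1025/37586·(0.975900+0.949000+0.936200))/(1+1025/37586) = 359/400 ≈ 0.897500
step 5 [5y] bond c/1=7/400: DF=(1930491/2000000 − 7/400·(0.975900+0.949000+0.936200+0.897500))/(1+7/400) = 221/250 ≈ 0.884000
step 6 [6y] swap r/1=645/27568: DF=(1 − 645/27568·(0.975900+0.949000+0.936200+0.897500+0.884000))/(1+645/27568) = 871/1000 ≈ 0.871000

1 1 9759/10000
2 2 949/1000
3 3 4681/5000
4 4 359/400
5 5 221/250
6 6 871/1000
DF(3y) = 4681/5000 ≈ 0.936200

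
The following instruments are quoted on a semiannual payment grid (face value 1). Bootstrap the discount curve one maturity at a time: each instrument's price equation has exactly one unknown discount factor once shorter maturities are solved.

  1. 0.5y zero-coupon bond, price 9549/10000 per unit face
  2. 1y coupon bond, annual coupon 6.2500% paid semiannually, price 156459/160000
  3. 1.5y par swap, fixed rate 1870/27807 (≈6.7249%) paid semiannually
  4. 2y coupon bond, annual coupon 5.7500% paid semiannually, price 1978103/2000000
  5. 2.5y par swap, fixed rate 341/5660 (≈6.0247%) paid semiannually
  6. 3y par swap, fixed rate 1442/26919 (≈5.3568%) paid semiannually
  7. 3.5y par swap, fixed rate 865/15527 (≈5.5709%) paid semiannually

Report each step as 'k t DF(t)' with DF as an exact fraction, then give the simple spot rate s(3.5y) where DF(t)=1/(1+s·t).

step 1 [0.5y] zero: DF = P = 9549/10000 ≈ 0.954900
step 2 [1y] bond c/2=1/32: DF=(156459/160000 − 1/32·(0.954900))/(1+1/32) = 9193/10000 ≈ 0.919300
step 3 [1.5y] swap r/2=935/27807: DF=(1 − 935/27807·(0.954900+0.919300))/(1+935/27807) = 1813/2000 ≈ 0.906500
step 4 [2y] bond c/2=23/800: DF=(1978103/2000000 − 23/800·(0.954900+0.919300+0.906500))/(1+23/800) = 8837/10000 ≈ 0.883700
step 5 [2.5y] swap r/2=341/11320: DF=(1 − 341/11320·(0.954900+0.919300+0.906500+0.883700))/(1+341/11320) = 2159/2500 ≈ 0.863600
step 6 [3y] swap r/2=721/26919: DF=(1 − 721/26919·(0.954900+0.919300+0.906500+0.883700+0.863600))/(1+721/26919) = 4279/5000 ≈ 0.855800
step 7 [3.5y] swap r/2=865/31054: DF=(1 − 865/31054·(0.954900+0.919300+0.906500+0.883700+0.863600+0.855800))/(1+865/31054) = 827/1000 ≈ 0.827000

1 1/2 9549/10000
2 1 9193/10000
3 3/2 1813/2000
4 2 8837/10000
5 5/2 2159/2500
6 3 4279/5000
7 7/2 827/1000
s(3.5y) = (1/(827/1000) − 1)/(7/2) = 346/5789 ≈ 5.9769%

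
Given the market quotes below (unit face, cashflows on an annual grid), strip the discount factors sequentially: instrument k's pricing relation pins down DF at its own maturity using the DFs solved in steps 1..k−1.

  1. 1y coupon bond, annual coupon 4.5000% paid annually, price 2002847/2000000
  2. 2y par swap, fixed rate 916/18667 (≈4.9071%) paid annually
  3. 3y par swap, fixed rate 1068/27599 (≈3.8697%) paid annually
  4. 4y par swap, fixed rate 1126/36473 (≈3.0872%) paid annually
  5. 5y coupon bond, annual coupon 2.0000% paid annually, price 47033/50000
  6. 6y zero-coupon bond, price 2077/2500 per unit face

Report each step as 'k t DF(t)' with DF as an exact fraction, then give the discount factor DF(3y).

1 1 9583/10000
2 2 2271/2500
3 3 2233/2500
4 4 4437/5000
5 5 8507/10000
6 6 2077/2500
DF(3y) = 2233/2500 ≈ 0.893200

step 1 [1y] bond c/1=9/200: DF=(2002847/2000000 − 9/200·(0))/(1+9/200) = 9583/10000 ≈ 0.958300
step 2 [2y] swap r/1=916/18667: DF=(1 − 916/18667·(0.958300))/(1+916/18667) = 2271/2500 ≈ 0.908400
step 3 [3y] swap r/1=1068/27599: DF=(1 − 1068/27599·(0.958300+0.908400))/(1+1068/27599) = 2233/2500 ≈ 0.893200
step 4 [4y] swap r/1=1126/36473: DF=(1 − 1126/36473·(0.958300+0.908400+0.893200))/(1+1126/36473) = 4437/5000 ≈ 0.887400
step 5 [5y] bond c/1=1/50: DF=(47033/50000 − 1/50·(0.958300+0.908400+0.893200+0.887400))/(1+1/50) = 8507/10000 ≈ 0.850700
step 6 [6y] zero: DF = P = 2077/2500 ≈ 0.830800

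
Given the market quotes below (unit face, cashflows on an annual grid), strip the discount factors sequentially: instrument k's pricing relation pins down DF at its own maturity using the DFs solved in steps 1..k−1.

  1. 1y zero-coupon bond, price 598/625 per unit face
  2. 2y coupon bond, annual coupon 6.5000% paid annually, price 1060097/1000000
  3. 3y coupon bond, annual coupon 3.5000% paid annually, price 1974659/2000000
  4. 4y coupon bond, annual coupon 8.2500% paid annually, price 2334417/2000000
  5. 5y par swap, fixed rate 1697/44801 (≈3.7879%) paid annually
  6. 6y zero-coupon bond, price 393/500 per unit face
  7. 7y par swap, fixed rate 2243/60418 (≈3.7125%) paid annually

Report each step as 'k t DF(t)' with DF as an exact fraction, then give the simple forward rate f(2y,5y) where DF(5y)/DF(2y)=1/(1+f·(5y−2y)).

step 1 [1y] zero: DF = P = 598/625 ≈ 0.956800
step 2 [2y] bond c/1=13/200: DF=(1060097/1000000 − 13/200·(0.956800))/(1+13/200) = 937/1000 ≈ 0.937000
step 3 [3y] bond c/1=7/200: DF=(1974659/2000000 − 7/200·(0.956800+0.937000))/(1+7/200) = 8899/10000 ≈ 0.889900
step 4 [4y] bond c/1=33/400: DF=(2334417/2000000 − 33/400·(0.956800+0.937000+0.889900))/(1+33/400) = 8661/10000 ≈ 0.866100
step 5 [5y] swap r/1=1697/44801: DF=(1 − 1697/44801·(0.956800+0.937000+0.889900+0.866100))/(1+1697/44801) = 8303/10000 ≈ 0.830300
step 6 [6y] zero: DF = P = 393/500 ≈ 0.786000
step 7 [7y] swap r/1=2243/60418: DF=(1 − 2243/60418·(0.956800+0.937000+0.889900+0.866100+0.830300+0.786000))/(1+2243/60418) = 7757/10000 ≈ 0.775700

1 1 598/625
2 2 937/1000
3 3 8899/10000
4 4 8661/10000
5 5 8303/10000
6 6 393/500
7 7 7757/10000
f(2y,5y) = ((937/1000)/(8303/10000) − 1)/(3) = 1067/24909 ≈ 4.2836%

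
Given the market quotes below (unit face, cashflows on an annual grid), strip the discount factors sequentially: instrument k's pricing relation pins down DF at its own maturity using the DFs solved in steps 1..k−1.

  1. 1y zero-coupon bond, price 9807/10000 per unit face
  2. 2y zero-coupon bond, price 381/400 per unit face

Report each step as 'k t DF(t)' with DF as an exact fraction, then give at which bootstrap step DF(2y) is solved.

1 1 9807/10000
2 2 381/400
DF(2y) is solved at step 2

step 1 [1y] zero: DF = P = 9807/10000 ≈ 0.980700
step 2 [2y] zero: DF = P = 381/400 ≈ 0.952500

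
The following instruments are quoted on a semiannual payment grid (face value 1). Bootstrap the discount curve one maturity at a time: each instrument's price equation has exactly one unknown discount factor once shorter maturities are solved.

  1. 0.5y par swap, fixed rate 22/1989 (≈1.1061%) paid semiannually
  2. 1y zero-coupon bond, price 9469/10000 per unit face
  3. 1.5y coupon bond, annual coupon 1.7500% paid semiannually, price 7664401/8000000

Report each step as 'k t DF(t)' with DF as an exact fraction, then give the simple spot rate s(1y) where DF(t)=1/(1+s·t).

1 1/2 1989/2000
2 1 9469/10000
3 3/2 9329/10000
s(1y) = (1/(9469/10000) − 1)/(1) = 531/9469 ≈ 5.6078%

step 1 [0.5y] swap r/2=11/1989: DF=(1 − 11/1989·(0))/(1+11/1989) = 1989/2000 ≈ 0.994500
step 2 [1y] zero: DF = P = 9469/10000 ≈ 0.946900
step 3 [1.5y] bond c/2=7/800: DF=(7664401/8000000 − 7/800·(0.994500+0.946900))/(1+7/800) = 9329/10000 ≈ 0.932900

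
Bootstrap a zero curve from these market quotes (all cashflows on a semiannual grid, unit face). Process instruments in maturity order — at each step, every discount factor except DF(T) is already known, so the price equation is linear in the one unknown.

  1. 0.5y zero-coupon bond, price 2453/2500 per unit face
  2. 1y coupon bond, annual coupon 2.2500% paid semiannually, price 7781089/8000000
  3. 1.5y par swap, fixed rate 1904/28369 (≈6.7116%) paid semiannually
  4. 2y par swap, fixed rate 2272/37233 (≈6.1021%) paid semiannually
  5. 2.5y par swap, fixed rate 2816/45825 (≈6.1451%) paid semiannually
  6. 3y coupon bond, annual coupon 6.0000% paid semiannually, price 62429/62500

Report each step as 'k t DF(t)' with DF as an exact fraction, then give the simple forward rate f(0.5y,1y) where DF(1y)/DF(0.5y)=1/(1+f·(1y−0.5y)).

step 1 [0.5y] zero: DF = P = 2453/2500 ≈ 0.981200
step 2 [1y] bond c/2=9/800: DF=(7781089/8000000 − 9/800·(0.981200))/(1+9/800) = 9509/10000 ≈ 0.950900
step 3 [1.5y] swap r/2=952/28369: DF=(1 − 952/28369·(0.981200+0.950900))/(1+952/28369) = 1131/1250 ≈ 0.904800
step 4 [2y] swap r/2=1136/37233: DF=(1 − 1136/37233·(0.981200+0.950900+0.904800))/(1+1136/37233) = 554/625 ≈ 0.886400
step 5 [2.5y] swap r/2=1408/45825: DF=(1 − 1408/45825·(0.981200+0.950900+0.904800+0.886400))/(1+1408/45825) = 537/625 ≈ 0.859200
step 6 [3y] bond c/2=3/100: DF=(62429/62500 − 3/100·(0.981200+0.950900+0.904800+0.886400+0.859200))/(1+3/100) = 8363/10000 ≈ 0.836300

1 1/2 2453/2500
2 1 9509/10000
3 3/2 1131/1250
4 2 554/625
5 5/2 537/625
6 3 8363/10000
f(0.5y,1y) = ((2453/2500)/(9509/10000) − 1)/(1/2) = 606/9509 ≈ 6.3729%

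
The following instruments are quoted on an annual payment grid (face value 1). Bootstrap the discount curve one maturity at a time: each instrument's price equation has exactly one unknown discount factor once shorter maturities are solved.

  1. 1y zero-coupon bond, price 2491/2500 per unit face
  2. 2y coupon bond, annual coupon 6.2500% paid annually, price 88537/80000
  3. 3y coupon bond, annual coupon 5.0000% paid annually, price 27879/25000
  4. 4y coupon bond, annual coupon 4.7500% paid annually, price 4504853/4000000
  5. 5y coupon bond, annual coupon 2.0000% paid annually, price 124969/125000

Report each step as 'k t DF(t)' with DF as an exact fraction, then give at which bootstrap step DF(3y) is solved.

1 1 2491/2500
2 2 983/1000
3 3 4839/5000
4 4 1883/2000
5 5 9039/10000
DF(3y) is solved at step 3

step 1 [1y] zero: DF = P = 2491/2500 ≈ 0.996400
step 2 [2y] bond c/1=1/16: DF=(88537/80000 − 1/16·(0.996400))/(1+1/16) = 983/1000 ≈ 0.983000
step 3 [3y] bond c/1=1/20: DF=(27879/25000 − 1/20·(0.996400+0.983000))/(1+1/20) = 4839/5000 ≈ 0.967800
step 4 [4y] bond c/1=19/400: DF=(4504853/4000000 − 19/400·(0.996400+0.983000+0.967800))/(1+19/400) = 1883/2000 ≈ 0.941500
step 5 [5y] bond c/1=1/50: DF=(124969/125000 − 1/50·(0.996400+0.983000+0.967800+0.941500))/(1+1/50) = 9039/10000 ≈ 0.903900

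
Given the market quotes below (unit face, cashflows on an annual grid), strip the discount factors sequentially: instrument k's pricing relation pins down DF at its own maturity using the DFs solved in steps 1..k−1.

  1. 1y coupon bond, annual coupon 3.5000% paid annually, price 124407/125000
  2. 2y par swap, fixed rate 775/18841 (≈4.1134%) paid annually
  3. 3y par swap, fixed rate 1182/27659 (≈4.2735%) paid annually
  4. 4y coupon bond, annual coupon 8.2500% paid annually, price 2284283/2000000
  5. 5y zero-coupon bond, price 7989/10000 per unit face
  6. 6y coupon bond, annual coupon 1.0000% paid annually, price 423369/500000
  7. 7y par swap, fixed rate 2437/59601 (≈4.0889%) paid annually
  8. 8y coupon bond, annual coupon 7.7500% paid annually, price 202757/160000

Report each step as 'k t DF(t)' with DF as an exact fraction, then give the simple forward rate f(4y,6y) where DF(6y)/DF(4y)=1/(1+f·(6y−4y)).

step 1 [1y] bond c/1=7/200: DF=(124407/125000 − 7/200·(0))/(1+7/200) = 601/625 ≈ 0.961600
step 2 [2y] swap r/1=775/18841: DF=(1 − 775/18841·(0.961600))/(1+775/18841) = 369/400 ≈ 0.922500
step 3 [3y] swap r/1=1182/27659: DF=(1 − 1182/27659·(0.961600+0.922500))/(1+1182/27659) = 4409/5000 ≈ 0.881800
step 4 [4y] bond c/1=33/400: DF=(2284283/2000000 − 33/400·(0.961600+0.922500+0.881800))/(1+33/400) = 8443/10000 ≈ 0.844300
step 5 [5y] zero: DF = P = 7989/10000 ≈ 0.798900
step 6 [6y] bond c/1=1/100: DF=(423369/500000 − 1/100·(0.961600+0.922500+0.881800+0.844300+0.798900))/(1+1/100) = 7947/10000 ≈ 0.794700
step 7 [7y] swap r/1=2437/59601: DF=(1 − 2437/59601·(0.961600+0.922500+0.881800+0.844300+0.798900+0.794700))/(1+2437/59601) = 7563/10000 ≈ 0.756300
step 8 [8y] bond c/1=31/400: DF=(202757/160000 − 31/400·(0.961600+0.922500+0.881800+0.844300+0.798900+0.794700+0.756300))/(1+31/400) = 3737/5000 ≈ 0.747400

1 1 601/625
2 2 369/400
3 3 4409/5000
4 4 8443/10000
5 5 7989/10000
6 6 7947/10000
7 7 7563/10000
8 8 3737/5000
f(4y,6y) = ((8443/10000)/(7947/10000) − 1)/(2) = 248/7947 ≈ 3.1207%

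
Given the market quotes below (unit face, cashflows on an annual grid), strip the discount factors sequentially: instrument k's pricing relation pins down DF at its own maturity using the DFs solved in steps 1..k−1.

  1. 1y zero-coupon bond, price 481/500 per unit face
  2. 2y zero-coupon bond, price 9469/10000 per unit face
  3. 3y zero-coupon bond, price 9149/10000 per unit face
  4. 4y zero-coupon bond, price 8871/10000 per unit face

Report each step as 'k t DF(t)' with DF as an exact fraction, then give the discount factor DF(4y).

1 1 481/500
2 2 9469/10000
3 3 9149/10000
4 4 8871/10000
DF(4y) = 8871/10000 ≈ 0.887100

step 1 [1y] zero: DF = P = 481/500 ≈ 0.962000
step 2 [2y] zero: DF = P = 9469/10000 ≈ 0.946900
step 3 [3y] zero: DF = P = 9149/10000 ≈ 0.914900
step 4 [4y] zero: DF = P = 8871/10000 ≈ 0.887100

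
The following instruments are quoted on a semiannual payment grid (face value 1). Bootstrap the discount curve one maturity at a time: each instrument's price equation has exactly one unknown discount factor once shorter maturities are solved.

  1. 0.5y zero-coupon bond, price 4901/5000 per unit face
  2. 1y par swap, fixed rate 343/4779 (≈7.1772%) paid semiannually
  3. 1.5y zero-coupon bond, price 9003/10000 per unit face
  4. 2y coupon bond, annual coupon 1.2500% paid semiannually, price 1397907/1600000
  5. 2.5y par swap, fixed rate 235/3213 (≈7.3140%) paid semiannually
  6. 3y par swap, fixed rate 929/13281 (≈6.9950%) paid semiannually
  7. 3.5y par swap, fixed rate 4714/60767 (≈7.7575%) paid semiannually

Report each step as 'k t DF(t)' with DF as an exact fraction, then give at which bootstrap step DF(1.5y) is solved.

step 1 [0.5y] zero: DF = P = 4901/5000 ≈ 0.980200
step 2 [1y] swap r/2=343/9558: DF=(1 − 343/9558·(0.980200))/(1+343/9558) = 4657/5000 ≈ 0.931400
step 3 [1.5y] zero: DF = P = 9003/10000 ≈ 0.900300
step 4 [2y] bond c/2=1/160: DF=(1397907/1600000 − 1/160·(0.980200+0.931400+0.900300))/(1+1/160) = 2127/2500 ≈ 0.850800
step 5 [2.5y] swap r/2=235/6426: DF=(1 − 235/6426·(0.980200+0.931400+0.900300+0.850800))/(1+235/6426) = 1671/2000 ≈ 0.835500
step 6 [3y] swap r/2=929/26562: DF=(1 − 929/26562·(0.980200+0.931400+0.900300+0.850800+0.835500))/(1+929/26562) = 4071/5000 ≈ 0.814200
step 7 [3.5y] swap r/2=2357/60767: DF=(1 − 2357/60767·(0.980200+0.931400+0.900300+0.850800+0.835500+0.814200))/(1+2357/60767) = 7643/10000 ≈ 0.764300

1 1/2 4901/5000
2 1 4657/5000
3 3/2 9003/10000
4 2 2127/2500
5 5/2 1671/2000
6 3 4071/5000
7 7/2 7643/10000
DF(1.5y) is solved at step 3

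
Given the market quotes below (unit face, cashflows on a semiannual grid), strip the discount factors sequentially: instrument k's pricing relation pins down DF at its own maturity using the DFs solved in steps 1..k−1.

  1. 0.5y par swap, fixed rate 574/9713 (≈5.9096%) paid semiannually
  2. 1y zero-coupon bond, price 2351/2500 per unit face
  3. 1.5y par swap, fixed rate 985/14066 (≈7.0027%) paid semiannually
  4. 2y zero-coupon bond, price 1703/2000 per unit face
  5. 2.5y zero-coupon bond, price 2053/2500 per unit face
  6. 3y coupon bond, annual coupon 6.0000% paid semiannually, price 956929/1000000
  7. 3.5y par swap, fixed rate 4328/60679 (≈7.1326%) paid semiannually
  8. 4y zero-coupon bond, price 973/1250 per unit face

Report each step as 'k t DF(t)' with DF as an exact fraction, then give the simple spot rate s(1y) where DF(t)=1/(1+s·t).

1 1/2 9713/10000
2 1 2351/2500
3 3/2 1803/2000
4 2 1703/2000
5 5/2 2053/2500
6 3 499/625
7 7/2 1959/2500
8 4 973/1250
s(1y) = (1/(2351/2500) − 1)/(1) = 149/2351 ≈ 6.3377%

step 1 [0.5y] swap r/2=287/9713: DF=(1 − 287/9713·(0))/(1+287/9713) = 9713/10000 ≈ 0.971300
step 2 [1y] zero: DF = P = 2351/2500 ≈ 0.940400
step 3 [1.5y] swap r/2=985/28132: DF=(1 − 985/28132·(0.971300+0.940400))/(1+985/28132) = 1803/2000 ≈ 0.901500
step 4 [2y] zero: DF = P = 1703/2000 ≈ 0.851500
step 5 [2.5y] zero: DF = P = 2053/2500 ≈ 0.821200
step 6 [3y] bond c/2=3/100: DF=(956929/1000000 − 3/100·(0.971300+0.940400+0.901500+0.851500+0.821200))/(1+3/100) = 499/625 ≈ 0.798400
step 7 [3.5y] swap r/2=2164/60679: DF=(1 − 2164/60679·(0.971300+0.940400+0.901500+0.851500+0.821200+0.798400))/(1+2164/60679) = 1959/2500 ≈ 0.783600
step 8 [4y] zero: DF = P = 973/1250 ≈ 0.778400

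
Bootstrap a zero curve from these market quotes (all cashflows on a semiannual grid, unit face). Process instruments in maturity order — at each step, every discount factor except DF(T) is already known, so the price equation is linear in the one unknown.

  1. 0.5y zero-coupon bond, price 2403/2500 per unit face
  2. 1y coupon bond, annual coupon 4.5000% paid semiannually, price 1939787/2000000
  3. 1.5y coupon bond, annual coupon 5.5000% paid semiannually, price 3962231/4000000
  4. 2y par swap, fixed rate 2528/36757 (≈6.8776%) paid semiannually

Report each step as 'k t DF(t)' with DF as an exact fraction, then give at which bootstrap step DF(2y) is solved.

1 1/2 2403/2500
2 1 4637/5000
3 3/2 1827/2000
4 2 546/625
DF(2y) is solved at step 4

step 1 [0.5y] zero: DF = P = 2403/2500 ≈ 0.961200
step 2 [1y] bond c/2=9/400: DF=(1939787/2000000 − 9/400·(0.961200))/(1+9/400) = 4637/5000 ≈ 0.927400
step 3 [1.5y] bond c/2=11/400: DF=(3962231/4000000 − 11/400·(0.961200+0.927400))/(1+11/400) = 1827/2000 ≈ 0.913500
step 4 [2y] swap r/2=1264/36757: DF=(1 − 1264/36757·(0.961200+0.927400+0.913500))/(1+1264/36757) = 546/625 ≈ 0.873600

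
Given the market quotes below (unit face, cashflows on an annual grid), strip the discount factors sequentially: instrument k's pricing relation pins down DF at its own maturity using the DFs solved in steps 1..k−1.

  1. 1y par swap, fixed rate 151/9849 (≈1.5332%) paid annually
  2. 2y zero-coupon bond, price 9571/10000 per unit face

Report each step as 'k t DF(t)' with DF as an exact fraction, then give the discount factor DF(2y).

step 1 [1y] swap r/1=151/9849: DF=(1 − 151/9849·(0))/(1+151/9849) = 9849/10000 ≈ 0.984900
step 2 [2y] zero: DF = P = 9571/10000 ≈ 0.957100

1 1 9849/10000
2 2 9571/10000
DF(2y) = 9571/10000 ≈ 0.957100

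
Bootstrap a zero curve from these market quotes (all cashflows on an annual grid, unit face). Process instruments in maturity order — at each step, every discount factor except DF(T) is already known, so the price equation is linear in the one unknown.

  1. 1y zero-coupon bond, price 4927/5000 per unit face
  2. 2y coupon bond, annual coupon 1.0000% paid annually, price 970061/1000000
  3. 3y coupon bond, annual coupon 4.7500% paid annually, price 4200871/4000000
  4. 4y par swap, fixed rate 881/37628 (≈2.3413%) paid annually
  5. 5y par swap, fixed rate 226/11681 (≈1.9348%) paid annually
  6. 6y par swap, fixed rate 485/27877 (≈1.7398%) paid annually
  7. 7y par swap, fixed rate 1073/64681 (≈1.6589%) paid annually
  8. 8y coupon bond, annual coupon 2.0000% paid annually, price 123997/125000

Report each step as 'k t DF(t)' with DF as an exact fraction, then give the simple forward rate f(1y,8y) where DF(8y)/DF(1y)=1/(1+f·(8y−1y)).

step 1 [1y] zero: DF = P = 4927/5000 ≈ 0.985400
step 2 [2y] bond c/1=1/100: DF=(970061/1000000 − 1/100·(0.985400))/(1+1/100) = 9507/10000 ≈ 0.950700
step 3 [3y] bond c/1=19/400: DF=(4200871/4000000 − 19/400·(0.985400+0.950700))/(1+19/400) = 2287/2500 ≈ 0.914800
step 4 [4y] swap r/1=881/37628: DF=(1 − 881/37628·(0.985400+0.950700+0.914800))/(1+881/37628) = 9119/10000 ≈ 0.911900
step 5 [5y] swap r/1=226/11681: DF=(1 − 226/11681·(0.985400+0.950700+0.914800+0.911900))/(1+226/11681) = 1137/1250 ≈ 0.909600
step 6 [6y] swap r/1=485/27877: DF=(1 − 485/27877·(0.985400+0.950700+0.914800+0.911900+0.909600))/(1+485/27877) = 903/1000 ≈ 0.903000
step 7 [7y] swap r/1=1073/64681: DF=(1 − 1073/64681·(0.985400+0.950700+0.914800+0.911900+0.909600+0.903000))/(1+1073/64681) = 8927/10000 ≈ 0.892700
step 8 [8y] bond c/1=1/50: DF=(123997/125000 − 1/50·(0.985400+0.950700+0.914800+0.911900+0.909600+0.903000+0.892700))/(1+1/50) = 8457/10000 ≈ 0.845700

1 1 4927/5000
2 2 9507/10000
3 3 2287/2500
4 4 9119/10000
5 5 1137/1250
6 6 903/1000
7 7 8927/10000
8 8 8457/10000
f(1y,8y) = ((4927/5000)/(8457/10000) − 1)/(7) = 1397/59199 ≈ 2.3598%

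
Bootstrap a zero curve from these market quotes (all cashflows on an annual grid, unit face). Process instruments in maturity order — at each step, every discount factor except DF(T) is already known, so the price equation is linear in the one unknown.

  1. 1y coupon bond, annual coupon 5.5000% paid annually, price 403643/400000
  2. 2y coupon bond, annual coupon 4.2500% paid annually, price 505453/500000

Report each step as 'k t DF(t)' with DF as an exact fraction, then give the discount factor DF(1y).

1 1 1913/2000
2 2 9307/10000
DF(1y) = 1913/2000 ≈ 0.956500

step 1 [1y] bond c/1=11/200: DF=(403643/400000 − 11/200·(0))/(1+11/200) = 1913/2000 ≈ 0.956500
step 2 [2y] bond c/1=17/400: DF=(505453/500000 − 17/400·(0.956500))/(1+17/400) = 9307/10000 ≈ 0.930700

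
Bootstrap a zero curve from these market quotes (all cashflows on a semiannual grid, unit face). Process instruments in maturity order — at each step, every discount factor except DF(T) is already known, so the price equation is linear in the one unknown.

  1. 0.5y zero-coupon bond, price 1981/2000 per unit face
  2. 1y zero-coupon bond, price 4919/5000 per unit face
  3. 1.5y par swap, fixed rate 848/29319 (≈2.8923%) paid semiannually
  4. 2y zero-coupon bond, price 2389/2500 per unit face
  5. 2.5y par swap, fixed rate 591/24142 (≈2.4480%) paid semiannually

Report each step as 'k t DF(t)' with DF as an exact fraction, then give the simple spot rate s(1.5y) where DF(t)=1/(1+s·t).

step 1 [0.5y] zero: DF = P = 1981/2000 ≈ 0.990500
step 2 [1y] zero: DF = P = 4919/5000 ≈ 0.983800
step 3 [1.5y] swap r/2=424/29319: DF=(1 − 424/29319·(0.990500+0.983800))/(1+424/29319) = 1197/1250 ≈ 0.957600
step 4 [2y] zero: DF = P = 2389/2500 ≈ 0.955600
step 5 [2.5y] swap r/2=591/48284: DF=(1 − 591/48284·(0.990500+0.983800+0.957600+0.955600))/(1+591/48284) = 9409/10000 ≈ 0.940900

1 1/2 1981/2000
2 1 4919/5000
3 3/2 1197/1250
4 2 2389/2500
5 5/2 9409/10000
s(1.5y) = (1/(1197/1250) − 1)/(3/2) = 106/3591 ≈ 2.9518%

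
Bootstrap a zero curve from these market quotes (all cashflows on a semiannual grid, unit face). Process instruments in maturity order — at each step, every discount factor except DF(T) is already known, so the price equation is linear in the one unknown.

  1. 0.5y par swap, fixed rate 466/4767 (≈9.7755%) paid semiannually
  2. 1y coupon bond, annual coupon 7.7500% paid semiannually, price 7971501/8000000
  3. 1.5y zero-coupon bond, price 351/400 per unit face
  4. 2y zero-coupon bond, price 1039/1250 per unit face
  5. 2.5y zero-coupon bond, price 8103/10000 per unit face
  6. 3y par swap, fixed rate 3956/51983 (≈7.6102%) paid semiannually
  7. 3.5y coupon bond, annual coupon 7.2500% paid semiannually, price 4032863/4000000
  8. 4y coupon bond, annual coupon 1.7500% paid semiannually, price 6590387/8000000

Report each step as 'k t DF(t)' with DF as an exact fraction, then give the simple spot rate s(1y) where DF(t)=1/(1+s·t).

1 1/2 4767/5000
2 1 9237/10000
3 3/2 351/400
4 2 1039/1250
5 5/2 8103/10000
6 3 4011/5000
7 7/2 7911/10000
8 4 7647/10000
s(1y) = (1/(9237/10000) − 1)/(1) = 763/9237 ≈ 8.2603%

step 1 [0.5y] swap r/2=233/4767: DF=(1 − 233/4767·(0))/(1+233/4767) = 4767/5000 ≈ 0.953400
step 2 [1y] bond c/2=31/800: DF=(7971501/8000000 − 31/800·(0.953400))/(1+31/800) = 9237/10000 ≈ 0.923700
step 3 [1.5y] zero: DF = P = 351/400 ≈ 0.877500
step 4 [2y] zero: DF = P = 1039/1250 ≈ 0.831200
step 5 [2.5y] zero: DF = P = 8103/10000 ≈ 0.810300
step 6 [3y] swap r/2=1978/51983: DF=(1 − 1978/51983·(0.953400+0.923700+0.877500+0.831200+0.810300))/(1+1978/51983) = 4011/5000 ≈ 0.802200
step 7 [3.5y] bond c/2=29/800: DF=(4032863/4000000 − 29/800·(0.953400+0.923700+0.877500+0.831200+0.810300+0.802200))/(1+29/800) = 7911/10000 ≈ 0.791100
step 8 [4y] bond c/2=7/800: DF=(6590387/8000000 − 7/800·(0.953400+0.923700+0.877500+0.831200+0.810300+0.802200+0.791100))/(1+7/800) = 7647/10000 ≈ 0.764700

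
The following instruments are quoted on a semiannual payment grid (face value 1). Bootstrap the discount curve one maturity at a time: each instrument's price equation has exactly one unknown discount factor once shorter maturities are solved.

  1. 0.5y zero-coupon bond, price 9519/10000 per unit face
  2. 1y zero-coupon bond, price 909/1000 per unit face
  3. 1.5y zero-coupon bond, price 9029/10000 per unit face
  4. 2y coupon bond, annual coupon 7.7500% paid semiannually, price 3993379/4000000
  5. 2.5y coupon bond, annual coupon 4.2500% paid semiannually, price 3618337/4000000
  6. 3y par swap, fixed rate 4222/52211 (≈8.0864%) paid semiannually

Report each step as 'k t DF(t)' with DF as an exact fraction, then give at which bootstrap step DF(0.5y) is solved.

1 1/2 9519/10000
2 1 909/1000
3 3/2 9029/10000
4 2 429/500
5 5/2 1013/1250
6 3 7889/10000
DF(0.5y) is solved at step 1

step 1 [0.5y] zero: DF = P = 9519/10000 ≈ 0.951900
step 2 [1y] zero: DF = P = 909/1000 ≈ 0.909000
step 3 [1.5y] zero: DF = P = 9029/10000 ≈ 0.902900
step 4 [2y] bond c/2=31/800: DF=(3993379/4000000 − 31/800·(0.951900+0.909000+0.902900))/(1+31/800) = 429/500 ≈ 0.858000
step 5 [2.5y] bond c/2=17/800: DF=(3618337/4000000 − 17/800·(0.951900+0.909000+0.902900+0.858000))/(1+17/800) = 1013/1250 ≈ 0.810400
step 6 [3y] swap r/2=2111/52211: DF=(1 − 2111/52211·(0.951900+0.909000+0.902900+0.858000+0.810400))/(1+2111/52211) = 7889/10000 ≈ 0.788900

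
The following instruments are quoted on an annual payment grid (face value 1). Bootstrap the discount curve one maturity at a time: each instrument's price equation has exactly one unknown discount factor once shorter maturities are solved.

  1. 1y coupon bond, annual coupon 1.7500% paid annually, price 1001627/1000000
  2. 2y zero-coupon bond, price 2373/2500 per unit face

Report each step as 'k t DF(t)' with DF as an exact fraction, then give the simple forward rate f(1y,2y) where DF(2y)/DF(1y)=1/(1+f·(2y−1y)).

step 1 [1y] bond c/1=7/400: DF=(1001627/1000000 − 7/400·(0))/(1+7/400) = 2461/2500 ≈ 0.984400
step 2 [2y] zero: DF = P = 2373/2500 ≈ 0.949200

1 1 2461/2500
2 2 2373/2500
f(1y,2y) = ((2461/2500)/(2373/2500) − 1)/(1) = 88/2373 ≈ 3.7084%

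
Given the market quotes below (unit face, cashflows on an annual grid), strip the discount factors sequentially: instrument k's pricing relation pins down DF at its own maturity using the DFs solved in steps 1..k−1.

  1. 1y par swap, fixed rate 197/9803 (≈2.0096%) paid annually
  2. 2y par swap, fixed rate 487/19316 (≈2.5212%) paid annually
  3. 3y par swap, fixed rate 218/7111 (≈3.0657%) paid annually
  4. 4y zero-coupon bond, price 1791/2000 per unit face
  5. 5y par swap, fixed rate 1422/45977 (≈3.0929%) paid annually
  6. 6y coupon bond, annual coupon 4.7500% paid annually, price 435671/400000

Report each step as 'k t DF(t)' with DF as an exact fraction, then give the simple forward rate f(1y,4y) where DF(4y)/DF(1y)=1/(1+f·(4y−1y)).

1 1 9803/10000
2 2 9513/10000
3 3 1141/1250
4 4 1791/2000
5 5 4289/5000
6 6 8313/10000
f(1y,4y) = ((9803/10000)/(1791/2000) − 1)/(3) = 848/26865 ≈ 3.1565%

step 1 [1y] swap r/1=197/9803: DF=(1 − 197/9803·(0))/(1+197/9803) = 9803/10000 ≈ 0.980300
step 2 [2y] swap r/1=487/19316: DF=(1 − 487/19316·(0.980300))/(1+487/19316) = 9513/10000 ≈ 0.951300
step 3 [3y] swap r/1=218/7111: DF=(1 − 218/7111·(0.980300+0.951300))/(1+218/7111) = 1141/1250 ≈ 0.912800
step 4 [4y] zero: DF = P = 1791/2000 ≈ 0.895500
step 5 [5y] swap r/1=1422/45977: DF=(1 − 1422/45977·(0.980300+0.951300+0.912800+0.895500))/(1+1422/45977) = 4289/5000 ≈ 0.857800
step 6 [6y] bond c/1=19/400: DF=(435671/400000 − 19/400·(0.980300+0.951300+0.912800+0.895500+0.857800))/(1+19/400) = 8313/10000 ≈ 0.831300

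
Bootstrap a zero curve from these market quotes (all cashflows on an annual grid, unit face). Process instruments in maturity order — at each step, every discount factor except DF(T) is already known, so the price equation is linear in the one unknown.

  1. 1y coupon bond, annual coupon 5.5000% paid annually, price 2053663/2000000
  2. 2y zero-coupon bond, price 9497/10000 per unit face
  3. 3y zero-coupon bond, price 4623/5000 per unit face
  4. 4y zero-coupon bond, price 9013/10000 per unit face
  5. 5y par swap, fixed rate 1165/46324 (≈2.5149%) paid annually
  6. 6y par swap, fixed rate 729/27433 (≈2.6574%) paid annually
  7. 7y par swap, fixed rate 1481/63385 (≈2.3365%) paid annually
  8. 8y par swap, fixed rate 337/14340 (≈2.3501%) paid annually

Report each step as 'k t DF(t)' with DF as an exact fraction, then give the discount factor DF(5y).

step 1 [1y] bond c/1=11/200: DF=(2053663/2000000 − 11/200·(0))/(1+11/200) = 9733/10000 ≈ 0.973300
step 2 [2y] zero: DF = P = 9497/10000 ≈ 0.949700
step 3 [3y] zero: DF = P = 4623/5000 ≈ 0.924600
step 4 [4y] zero: DF = P = 9013/10000 ≈ 0.901300
step 5 [5y] swap r/1=1165/46324: DF=(1 − 1165/46324·(0.973300+0.949700+0.924600+0.901300))/(1+1165/46324) = 1767/2000 ≈ 0.883500
step 6 [6y] swap r/1=729/27433: DF=(1 − 729/27433·(0.973300+0.949700+0.924600+0.901300+0.883500))/(1+729/27433) = 4271/5000 ≈ 0.854200
step 7 [7y] swap r/1=1481/63385: DF=(1 − 1481/63385·(0.973300+0.949700+0.924600+0.901300+0.883500+0.854200))/(1+1481/63385) = 8519/10000 ≈ 0.851900
step 8 [8y] swap r/1=337/14340: DF=(1 − 337/14340·(0.973300+0.949700+0.924600+0.901300+0.883500+0.854200+0.851900))/(1+337/14340) = 1663/2000 ≈ 0.831500

1 1 9733/10000
2 2 9497/10000
3 3 4623/5000
4 4 9013/10000
5 5 1767/2000
6 6 4271/5000
7 7 8519/10000
8 8 1663/2000
DF(5y) = 1767/2000 ≈ 0.883500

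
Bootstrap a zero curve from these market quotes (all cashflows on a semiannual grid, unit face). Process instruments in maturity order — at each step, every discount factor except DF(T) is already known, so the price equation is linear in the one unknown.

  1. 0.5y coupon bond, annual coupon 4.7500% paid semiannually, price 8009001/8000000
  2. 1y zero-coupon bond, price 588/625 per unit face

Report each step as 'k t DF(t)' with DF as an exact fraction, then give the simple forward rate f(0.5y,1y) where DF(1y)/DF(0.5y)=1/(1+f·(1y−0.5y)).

1 1/2 9779/10000
2 1 588/625
f(0.5y,1y) = ((9779/10000)/(588/625) − 1)/(1/2) = 53/672 ≈ 7.8869%

step 1 [0.5y] bond c/2=19/800: DF=(8009001/8000000 − 19/800·(0))/(1+19/800) = 9779/10000 ≈ 0.977900
step 2 [1y] zero: DF = P = 588/625 ≈ 0.940800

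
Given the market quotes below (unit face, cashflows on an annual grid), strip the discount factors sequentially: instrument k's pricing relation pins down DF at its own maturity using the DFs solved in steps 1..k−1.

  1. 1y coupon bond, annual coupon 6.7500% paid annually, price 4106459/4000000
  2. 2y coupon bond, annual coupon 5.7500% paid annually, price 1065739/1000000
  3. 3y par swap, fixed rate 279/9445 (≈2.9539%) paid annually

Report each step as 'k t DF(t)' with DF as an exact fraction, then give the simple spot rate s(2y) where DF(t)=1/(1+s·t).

step 1 [1y] bond c/1=27/400: DF=(4106459/4000000 − 27/400·(0))/(1+27/400) = 9617/10000 ≈ 0.961700
step 2 [2y] bond c/1=23/400: DF=(1065739/1000000 − 23/400·(0.961700))/(1+23/400) = 1911/2000 ≈ 0.955500
step 3 [3y] swap r/1=279/9445: DF=(1 − 279/9445·(0.961700+0.955500))/(1+279/9445) = 9163/10000 ≈ 0.916300

1 1 9617/10000
2 2 1911/2000
3 3 9163/10000
s(2y) = (1/(1911/2000) − 1)/(2) = 89/3822 ≈ 2.3286%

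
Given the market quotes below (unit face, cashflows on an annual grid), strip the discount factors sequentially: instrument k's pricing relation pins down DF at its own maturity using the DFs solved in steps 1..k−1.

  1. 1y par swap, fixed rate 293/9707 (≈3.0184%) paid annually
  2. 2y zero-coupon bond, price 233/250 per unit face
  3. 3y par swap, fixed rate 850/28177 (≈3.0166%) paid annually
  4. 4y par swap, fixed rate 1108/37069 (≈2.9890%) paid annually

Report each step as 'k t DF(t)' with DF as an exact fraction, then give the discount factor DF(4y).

step 1 [1y] swap r/1=293/9707: DF=(1 − 293/9707·(0))/(1+293/9707) = 9707/10000 ≈ 0.970700
step 2 [2y] zero: DF = P = 233/250 ≈ 0.932000
step 3 [3y] swap r/1=850/28177: DF=(1 − 850/28177·(0.970700+0.932000))/(1+850/28177) = 183/200 ≈ 0.915000
step 4 [4y] swap r/1=1108/37069: DF=(1 − 1108/37069·(0.970700+0.932000+0.915000))/(1+1108/37069) = 2223/2500 ≈ 0.889200

1 1 9707/10000
2 2 233/250
3 3 183/200
4 4 2223/2500
DF(4y) = 2223/2500 ≈ 0.889200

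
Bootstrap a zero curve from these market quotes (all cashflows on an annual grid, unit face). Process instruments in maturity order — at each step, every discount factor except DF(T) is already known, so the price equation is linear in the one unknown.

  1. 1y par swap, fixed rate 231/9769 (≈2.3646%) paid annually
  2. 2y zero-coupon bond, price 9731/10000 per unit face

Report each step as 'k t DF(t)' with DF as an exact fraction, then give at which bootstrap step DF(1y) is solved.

1 1 9769/10000
2 2 9731/10000
DF(1y) is solved at step 1

step 1 [1y] swap r/1=231/9769: DF=(1 − 231/9769·(0))/(1+231/9769) = 9769/10000 ≈ 0.976900
step 2 [2y] zero: DF = P = 9731/10000 ≈ 0.973100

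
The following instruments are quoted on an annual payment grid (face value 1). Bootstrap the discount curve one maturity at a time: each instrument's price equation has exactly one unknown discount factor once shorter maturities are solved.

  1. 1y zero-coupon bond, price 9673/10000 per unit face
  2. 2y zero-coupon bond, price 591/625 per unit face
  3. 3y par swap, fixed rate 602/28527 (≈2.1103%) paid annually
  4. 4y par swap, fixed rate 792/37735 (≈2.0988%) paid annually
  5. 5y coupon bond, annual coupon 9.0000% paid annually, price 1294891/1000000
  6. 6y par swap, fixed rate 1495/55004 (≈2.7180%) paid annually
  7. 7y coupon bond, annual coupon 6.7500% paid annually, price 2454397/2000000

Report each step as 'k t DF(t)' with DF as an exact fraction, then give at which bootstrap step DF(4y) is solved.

step 1 [1y] zero: DF = P = 9673/10000 ≈ 0.967300
step 2 [2y] zero: DF = P = 591/625 ≈ 0.945600
step 3 [3y] swap r/1=602/28527: DF=(1 − 602/28527·(0.967300+0.945600))/(1+602/28527) = 4699/5000 ≈ 0.939800
step 4 [4y] swap r/1=792/37735: DF=(1 − 792/37735·(0.967300+0.945600+0.939800))/(1+792/37735) = 1151/1250 ≈ 0.920800
step 5 [5y] bond c/1=9/100: DF=(1294891/1000000 − 9/100·(0.967300+0.945600+0.939800+0.920800))/(1+9/100) = 2191/2500 ≈ 0.876400
step 6 [6y] swap r/1=1495/55004: DF=(1 − 1495/55004·(0.967300+0.945600+0.939800+0.920800+0.876400))/(1+1495/55004) = 1701/2000 ≈ 0.850500
step 7 [7y] bond c/1=27/400: DF=(2454397/2000000 − 27/400·(0.967300+0.945600+0.939800+0.920800+0.876400+0.850500))/(1+27/400) = 4009/5000 ≈ 0.801800

1 1 9673/10000
2 2 591/625
3 3 4699/5000
4 4 1151/1250
5 5 2191/2500
6 6 1701/2000
7 7 4009/5000
DF(4y) is solved at step 4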